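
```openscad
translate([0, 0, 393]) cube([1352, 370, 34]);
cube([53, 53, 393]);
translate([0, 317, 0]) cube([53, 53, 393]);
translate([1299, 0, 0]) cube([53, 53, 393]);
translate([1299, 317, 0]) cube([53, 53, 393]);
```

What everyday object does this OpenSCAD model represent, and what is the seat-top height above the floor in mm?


A bench. The seat-top height is 427 mm.

A long slab on four corner posts — a bench. The slab sits at z = 393 with thickness 34, so the top is 393 + 34 = 427 mm.


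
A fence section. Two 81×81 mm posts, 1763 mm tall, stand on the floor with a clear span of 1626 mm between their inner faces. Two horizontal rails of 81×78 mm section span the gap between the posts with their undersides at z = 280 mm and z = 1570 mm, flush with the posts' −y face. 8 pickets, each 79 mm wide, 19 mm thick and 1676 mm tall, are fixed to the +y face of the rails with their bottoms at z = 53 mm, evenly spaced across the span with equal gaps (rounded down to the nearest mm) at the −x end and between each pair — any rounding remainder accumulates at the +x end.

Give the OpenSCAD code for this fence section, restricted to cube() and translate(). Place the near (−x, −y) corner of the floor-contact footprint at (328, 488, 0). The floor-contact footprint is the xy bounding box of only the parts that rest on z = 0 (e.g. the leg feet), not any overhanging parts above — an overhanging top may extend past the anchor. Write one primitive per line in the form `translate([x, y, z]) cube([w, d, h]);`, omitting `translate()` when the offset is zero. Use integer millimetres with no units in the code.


translate([328, 488, 0]) cube([81, 81, 1763]);
translate([2035, 488, 0]) cube([81, 81, 1763]);
translate([409, 488, 280]) cube([1626, 81, 78]);
translate([409, 488, 1570]) cube([1626, 81, 78]);
translate([519, 569, 53]) cube([79, 19, 1676]);
translate([708, 569, 53]) cube([79, 19, 1676]);
translate([897, 569, 53]) cube([79, 19, 1676]);
translate([1086, 569, 53]) cube([79, 19, 1676]);
translate([1275, 569, 53]) cube([79, 19, 1676]);
translate([1464, 569, 53]) cube([79, 19, 1676]);
translate([1653, 569, 53]) cube([79, 19, 1676]);
translate([1842, 569, 53]) cube([79, 19, 1676]);


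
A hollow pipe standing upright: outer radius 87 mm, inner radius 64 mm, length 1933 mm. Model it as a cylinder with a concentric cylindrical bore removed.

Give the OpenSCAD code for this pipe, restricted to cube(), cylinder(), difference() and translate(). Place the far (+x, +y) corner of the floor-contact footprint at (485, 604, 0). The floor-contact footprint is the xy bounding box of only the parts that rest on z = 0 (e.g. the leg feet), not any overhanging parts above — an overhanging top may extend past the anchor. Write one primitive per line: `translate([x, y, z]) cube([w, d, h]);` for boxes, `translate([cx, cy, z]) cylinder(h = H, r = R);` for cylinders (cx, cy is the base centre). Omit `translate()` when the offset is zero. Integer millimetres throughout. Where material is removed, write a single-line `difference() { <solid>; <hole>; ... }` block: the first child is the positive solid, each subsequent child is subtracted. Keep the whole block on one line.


difference() { translate([398, 517, 0]) cylinder(h = 1933, r = 87); translate([398, 517, 0]) cylinder(h = 1933, r = 64); }


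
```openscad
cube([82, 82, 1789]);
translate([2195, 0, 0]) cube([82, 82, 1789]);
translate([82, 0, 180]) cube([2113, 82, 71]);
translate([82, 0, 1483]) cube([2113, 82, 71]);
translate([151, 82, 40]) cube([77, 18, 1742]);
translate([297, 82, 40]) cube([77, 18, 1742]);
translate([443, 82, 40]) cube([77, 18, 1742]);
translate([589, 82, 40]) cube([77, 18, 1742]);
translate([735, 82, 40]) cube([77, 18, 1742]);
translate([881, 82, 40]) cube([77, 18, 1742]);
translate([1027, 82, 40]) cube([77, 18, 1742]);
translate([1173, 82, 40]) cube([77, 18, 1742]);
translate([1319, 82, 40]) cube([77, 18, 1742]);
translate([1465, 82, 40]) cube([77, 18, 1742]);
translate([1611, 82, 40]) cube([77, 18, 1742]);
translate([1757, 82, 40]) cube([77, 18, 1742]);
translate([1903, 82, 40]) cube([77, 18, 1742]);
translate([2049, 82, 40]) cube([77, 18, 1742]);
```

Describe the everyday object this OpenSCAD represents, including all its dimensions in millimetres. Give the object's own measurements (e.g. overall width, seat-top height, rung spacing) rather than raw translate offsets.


A fence section. Two 82×82 mm posts, 1789 mm tall, stand on the floor with a clear span of 2113 mm between their inner faces. Two horizontal rails of 82×71 mm section span the gap between the posts with their undersides at z = 180 mm and z = 1483 mm, flush with the posts' −y face. 14 pickets, each 77 mm wide, 18 mm thick and 1742 mm tall, are fixed to the +y face of the rails with their bottoms at z = 40 mm, spaced across the span with a 69 mm gap after the −x post and between neighbouring pickets and before the +x post.


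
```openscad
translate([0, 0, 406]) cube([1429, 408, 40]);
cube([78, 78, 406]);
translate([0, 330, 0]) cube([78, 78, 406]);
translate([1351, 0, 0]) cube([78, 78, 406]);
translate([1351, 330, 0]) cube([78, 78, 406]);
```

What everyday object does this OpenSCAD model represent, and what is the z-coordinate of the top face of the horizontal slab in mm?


A bench. The seat-top height is 446 mm.

A long slab on four corner posts — a bench. The slab sits at z = 406 with thickness 40, so the top is 406 + 40 = 446 mm.


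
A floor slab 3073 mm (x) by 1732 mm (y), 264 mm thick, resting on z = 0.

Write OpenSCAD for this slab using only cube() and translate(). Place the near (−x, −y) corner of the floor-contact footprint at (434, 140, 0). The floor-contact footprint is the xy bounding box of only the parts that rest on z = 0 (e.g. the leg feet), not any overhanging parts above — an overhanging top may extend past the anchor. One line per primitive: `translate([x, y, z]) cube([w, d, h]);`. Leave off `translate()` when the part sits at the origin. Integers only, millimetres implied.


translate([434, 140, 0]) cube([3073, 1732, 264]);


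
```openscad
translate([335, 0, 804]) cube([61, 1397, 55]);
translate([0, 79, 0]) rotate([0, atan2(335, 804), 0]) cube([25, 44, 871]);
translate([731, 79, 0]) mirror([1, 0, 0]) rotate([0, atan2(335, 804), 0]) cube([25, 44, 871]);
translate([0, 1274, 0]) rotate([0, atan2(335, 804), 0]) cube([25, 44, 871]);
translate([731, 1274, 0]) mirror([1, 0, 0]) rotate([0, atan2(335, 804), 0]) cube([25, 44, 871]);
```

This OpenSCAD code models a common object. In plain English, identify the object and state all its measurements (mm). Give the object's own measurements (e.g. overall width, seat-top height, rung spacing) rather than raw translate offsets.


A sawhorse. A 61×1397×55 mm beam (x, y, z) sits on two A-frame leg pairs. Each pair is two raked legs of 25×44 mm section (44 mm along y) splaying symmetrically in x. Each leg rises 804 mm vertically over 335 mm of horizontal reach and is 871 mm long along its own axis. Every leg's outer bottom edge rests on the floor and its outer top edge meets a bottom edge of the beam — the left legs (tilting toward +x) meet the beam's −x bottom edge, the right legs (their mirror images, tilting toward −x) meet its +x bottom edge — so the leg tops tuck under the beam, the beam's underside is 804 mm above the floor, and the feet are 731 mm apart outside-to-outside with the beam centred between them. The two leg pairs are set in 79 mm from either end of the beam.


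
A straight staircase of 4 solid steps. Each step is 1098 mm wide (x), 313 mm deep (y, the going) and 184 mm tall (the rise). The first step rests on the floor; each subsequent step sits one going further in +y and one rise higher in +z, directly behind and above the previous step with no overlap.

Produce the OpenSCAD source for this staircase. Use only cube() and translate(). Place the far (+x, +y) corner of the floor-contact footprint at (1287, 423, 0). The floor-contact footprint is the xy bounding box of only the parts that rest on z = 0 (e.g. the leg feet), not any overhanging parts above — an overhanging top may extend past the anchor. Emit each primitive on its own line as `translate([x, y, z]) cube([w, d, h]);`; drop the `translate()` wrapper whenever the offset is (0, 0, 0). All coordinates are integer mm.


translate([189, 110, 0]) cube([1098, 313, 184]);
translate([189, 423, 184]) cube([1098, 313, 184]);
translate([189, 736, 368]) cube([1098, 313, 184]);
translate([189, 1049, 552]) cube([1098, 313, 184]);


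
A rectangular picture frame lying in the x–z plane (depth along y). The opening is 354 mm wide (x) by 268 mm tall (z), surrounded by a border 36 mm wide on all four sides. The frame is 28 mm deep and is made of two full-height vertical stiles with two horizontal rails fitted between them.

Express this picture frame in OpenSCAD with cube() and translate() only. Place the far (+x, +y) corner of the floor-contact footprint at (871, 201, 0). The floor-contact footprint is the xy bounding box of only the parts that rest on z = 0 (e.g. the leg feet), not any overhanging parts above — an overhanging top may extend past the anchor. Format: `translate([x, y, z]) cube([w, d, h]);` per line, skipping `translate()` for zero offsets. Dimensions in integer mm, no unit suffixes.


translate([445, 173, 0]) cube([36, 28, 340]);
translate([835, 173, 0]) cube([36, 28, 340]);
translate([481, 173, 0]) cube([354, 28, 36]);
translate([481, 173, 304]) cube([354, 28, 36]);


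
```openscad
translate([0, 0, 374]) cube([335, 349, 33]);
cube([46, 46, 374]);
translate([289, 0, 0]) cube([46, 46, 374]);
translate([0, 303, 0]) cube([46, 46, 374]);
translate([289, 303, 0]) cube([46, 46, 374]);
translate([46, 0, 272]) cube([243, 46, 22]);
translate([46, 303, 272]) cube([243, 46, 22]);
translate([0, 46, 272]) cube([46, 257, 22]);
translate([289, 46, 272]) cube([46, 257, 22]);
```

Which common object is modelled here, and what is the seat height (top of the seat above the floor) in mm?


A stool. The seat height is 407 mm.

A 335×349×33 slab at z = 374 on four corner posts — a stool. The seat top is 374 + 33 = 407 mm.


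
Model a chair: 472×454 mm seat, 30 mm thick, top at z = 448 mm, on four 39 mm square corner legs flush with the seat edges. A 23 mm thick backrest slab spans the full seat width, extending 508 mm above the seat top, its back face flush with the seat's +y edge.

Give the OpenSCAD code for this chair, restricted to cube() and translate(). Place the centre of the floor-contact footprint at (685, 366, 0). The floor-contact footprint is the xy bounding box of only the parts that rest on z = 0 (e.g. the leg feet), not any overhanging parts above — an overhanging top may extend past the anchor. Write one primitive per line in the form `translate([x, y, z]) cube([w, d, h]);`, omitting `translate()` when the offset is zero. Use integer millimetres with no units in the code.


translate([449, 139, 418]) cube([472, 454, 30]);
translate([449, 139, 0]) cube([39, 39, 418]);
translate([882, 139, 0]) cube([39, 39, 418]);
translate([449, 554, 0]) cube([39, 39, 418]);
translate([882, 554, 0]) cube([39, 39, 418]);
translate([449, 570, 448]) cube([472, 23, 508]);


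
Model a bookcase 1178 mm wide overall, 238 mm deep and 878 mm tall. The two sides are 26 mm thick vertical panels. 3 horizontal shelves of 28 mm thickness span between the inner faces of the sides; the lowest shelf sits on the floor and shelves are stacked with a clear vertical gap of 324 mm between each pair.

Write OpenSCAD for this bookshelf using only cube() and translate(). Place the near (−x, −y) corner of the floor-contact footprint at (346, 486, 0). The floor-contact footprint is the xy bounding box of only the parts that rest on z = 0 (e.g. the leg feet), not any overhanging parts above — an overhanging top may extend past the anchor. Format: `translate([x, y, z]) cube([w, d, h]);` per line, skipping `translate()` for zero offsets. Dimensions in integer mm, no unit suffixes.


translate([346, 486, 0]) cube([26, 238, 878]);
translate([1498, 486, 0]) cube([26, 238, 878]);
translate([372, 486, 0]) cube([1126, 238, 28]);
translate([372, 486, 352]) cube([1126, 238, 28]);
translate([372, 486, 704]) cube([1126, 238, 28]);


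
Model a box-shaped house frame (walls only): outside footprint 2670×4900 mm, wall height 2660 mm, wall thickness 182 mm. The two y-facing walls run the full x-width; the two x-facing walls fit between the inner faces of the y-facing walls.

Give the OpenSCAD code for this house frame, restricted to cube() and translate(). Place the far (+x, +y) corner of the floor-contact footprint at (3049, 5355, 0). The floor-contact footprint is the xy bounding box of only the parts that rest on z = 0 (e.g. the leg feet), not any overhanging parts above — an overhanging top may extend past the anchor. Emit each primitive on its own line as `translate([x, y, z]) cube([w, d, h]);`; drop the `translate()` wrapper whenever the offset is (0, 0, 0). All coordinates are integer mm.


translate([379, 455, 0]) cube([2670, 182, 2660]);
translate([379, 5173, 0]) cube([2670, 182, 2660]);
translate([379, 637, 0]) cube([182, 4536, 2660]);
translate([2867, 637, 0]) cube([182, 4536, 2660]);


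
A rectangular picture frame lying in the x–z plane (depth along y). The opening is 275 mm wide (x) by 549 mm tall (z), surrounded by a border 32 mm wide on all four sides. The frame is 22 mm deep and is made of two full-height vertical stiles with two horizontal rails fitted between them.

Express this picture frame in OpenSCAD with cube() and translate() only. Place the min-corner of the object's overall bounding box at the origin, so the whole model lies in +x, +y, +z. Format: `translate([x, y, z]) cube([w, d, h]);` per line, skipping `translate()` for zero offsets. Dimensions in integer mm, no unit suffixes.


cube([32, 22, 613]);
translate([307, 0, 0]) cube([32, 22, 613]);
translate([32, 0, 0]) cube([275, 22, 32]);
translate([32, 0, 581]) cube([275, 22, 32]);


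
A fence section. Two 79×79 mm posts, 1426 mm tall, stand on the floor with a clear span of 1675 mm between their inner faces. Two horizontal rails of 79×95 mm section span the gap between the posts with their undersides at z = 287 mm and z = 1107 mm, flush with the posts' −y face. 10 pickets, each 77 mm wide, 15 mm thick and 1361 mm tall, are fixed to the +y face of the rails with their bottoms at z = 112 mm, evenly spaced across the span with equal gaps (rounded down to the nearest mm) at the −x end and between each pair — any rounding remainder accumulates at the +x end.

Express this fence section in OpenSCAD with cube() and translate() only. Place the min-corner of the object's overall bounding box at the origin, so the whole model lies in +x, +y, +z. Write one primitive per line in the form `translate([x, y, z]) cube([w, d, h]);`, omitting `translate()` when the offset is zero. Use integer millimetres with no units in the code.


cube([79, 79, 1426]);
translate([1754, 0, 0]) cube([79, 79, 1426]);
translate([79, 0, 287]) cube([1675, 79, 95]);
translate([79, 0, 1107]) cube([1675, 79, 95]);
translate([161, 79, 112]) cube([77, 15, 1361]);
translate([320, 79, 112]) cube([77, 15, 1361]);
translate([479, 79, 112]) cube([77, 15, 1361]);
translate([638, 79, 112]) cube([77, 15, 1361]);
translate([797, 79, 112]) cube([77, 15, 1361]);
translate([956, 79, 112]) cube([77, 15, 1361]);
translate([1115, 79, 112]) cube([77, 15, 1361]);
translate([1274, 79, 112]) cube([77, 15, 1361]);
translate([1433, 79, 112]) cube([77, 15, 1361]);
translate([1592, 79, 112]) cube([77, 15, 1361]);


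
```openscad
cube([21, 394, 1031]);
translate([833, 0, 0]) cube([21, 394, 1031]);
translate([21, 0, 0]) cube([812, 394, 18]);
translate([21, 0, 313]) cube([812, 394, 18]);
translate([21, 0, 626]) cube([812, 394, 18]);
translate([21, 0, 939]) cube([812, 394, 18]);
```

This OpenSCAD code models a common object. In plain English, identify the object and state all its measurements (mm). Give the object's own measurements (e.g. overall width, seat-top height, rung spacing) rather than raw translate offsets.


An open bookshelf. Two side panels, each 21 mm thick, 394 mm deep and 1031 mm tall, stand 854 mm apart (outside-to-outside). Between them sit 4 shelves, each 18 mm thick and 394 mm deep, spanning the full gap between the sides. The bottom shelf rests on the floor (its underside at z = 0) and the clear gap between one shelf's top and the next shelf's underside is 295 mm.


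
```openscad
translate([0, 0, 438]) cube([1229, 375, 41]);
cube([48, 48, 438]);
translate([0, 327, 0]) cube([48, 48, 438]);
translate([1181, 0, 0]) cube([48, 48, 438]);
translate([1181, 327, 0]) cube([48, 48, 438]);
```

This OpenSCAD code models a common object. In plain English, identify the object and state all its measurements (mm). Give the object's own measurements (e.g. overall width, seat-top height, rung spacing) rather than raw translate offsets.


A long wooden bench with a 1229 mm (x) × 375 mm (y) seat, 41 mm thick, its top surface 479 mm above the floor. Four 48 mm square legs at the seat corners, flush with the edges, run from z = 0 to the seat underside.


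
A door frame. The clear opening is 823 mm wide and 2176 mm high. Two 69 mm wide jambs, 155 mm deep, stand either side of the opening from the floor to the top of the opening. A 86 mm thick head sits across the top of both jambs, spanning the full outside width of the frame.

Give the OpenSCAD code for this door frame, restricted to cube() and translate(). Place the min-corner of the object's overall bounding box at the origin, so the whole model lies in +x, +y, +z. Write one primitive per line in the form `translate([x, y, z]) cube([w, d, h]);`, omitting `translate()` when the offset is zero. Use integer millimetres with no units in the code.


cube([69, 155, 2176]);
translate([892, 0, 0]) cube([69, 155, 2176]);
translate([0, 0, 2176]) cube([961, 155, 86]);


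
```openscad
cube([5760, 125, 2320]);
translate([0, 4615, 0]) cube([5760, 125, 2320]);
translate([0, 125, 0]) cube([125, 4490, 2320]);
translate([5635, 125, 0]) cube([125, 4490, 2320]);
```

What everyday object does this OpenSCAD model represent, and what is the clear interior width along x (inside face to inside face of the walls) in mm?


A house (or room) frame. The interior width is 5510 mm.

Four 2320 mm walls enclosing a rectangle with no floor or roof — a room or house frame. Outside width is 5760 mm and wall thickness is 125 mm, so the interior width is 5760 − 2 × 125 = 5510 mm.


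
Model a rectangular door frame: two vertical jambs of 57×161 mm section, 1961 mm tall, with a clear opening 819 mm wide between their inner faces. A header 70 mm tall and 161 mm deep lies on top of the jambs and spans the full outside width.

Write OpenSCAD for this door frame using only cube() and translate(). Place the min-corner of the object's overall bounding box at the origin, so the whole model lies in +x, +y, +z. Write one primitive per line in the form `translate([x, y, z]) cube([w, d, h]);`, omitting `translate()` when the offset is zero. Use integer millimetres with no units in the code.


cube([57, 161, 1961]);
translate([876, 0, 0]) cube([57, 161, 1961]);
translate([0, 0, 1961]) cube([933, 161, 70]);


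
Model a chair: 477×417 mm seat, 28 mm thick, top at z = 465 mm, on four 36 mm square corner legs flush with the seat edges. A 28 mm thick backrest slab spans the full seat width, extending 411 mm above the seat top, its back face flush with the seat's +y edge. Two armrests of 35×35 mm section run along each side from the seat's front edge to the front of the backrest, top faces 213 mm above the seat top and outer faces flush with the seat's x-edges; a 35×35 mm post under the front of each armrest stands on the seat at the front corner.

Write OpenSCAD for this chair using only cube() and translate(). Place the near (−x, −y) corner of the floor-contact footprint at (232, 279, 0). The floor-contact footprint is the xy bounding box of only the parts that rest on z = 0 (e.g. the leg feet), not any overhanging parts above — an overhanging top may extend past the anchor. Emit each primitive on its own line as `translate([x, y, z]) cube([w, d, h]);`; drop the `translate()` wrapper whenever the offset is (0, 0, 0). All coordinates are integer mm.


translate([232, 279, 437]) cube([477, 417, 28]);
translate([232, 279, 0]) cube([36, 36, 437]);
translate([673, 279, 0]) cube([36, 36, 437]);
translate([232, 660, 0]) cube([36, 36, 437]);
translate([673, 660, 0]) cube([36, 36, 437]);
translate([232, 668, 465]) cube([477, 28, 411]);
translate([232, 279, 643]) cube([35, 389, 35]);
translate([674, 279, 643]) cube([35, 389, 35]);
translate([232, 279, 465]) cube([35, 35, 178]);
translate([674, 279, 465]) cube([35, 35, 178]);


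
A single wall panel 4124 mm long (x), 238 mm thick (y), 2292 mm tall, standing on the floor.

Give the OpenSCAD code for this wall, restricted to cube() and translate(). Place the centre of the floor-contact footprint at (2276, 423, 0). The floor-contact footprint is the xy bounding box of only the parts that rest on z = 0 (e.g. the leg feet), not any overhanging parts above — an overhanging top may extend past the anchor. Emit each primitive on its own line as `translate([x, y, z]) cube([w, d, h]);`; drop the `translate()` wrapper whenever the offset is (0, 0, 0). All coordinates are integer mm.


translate([214, 304, 0]) cube([4124, 238, 2292]);


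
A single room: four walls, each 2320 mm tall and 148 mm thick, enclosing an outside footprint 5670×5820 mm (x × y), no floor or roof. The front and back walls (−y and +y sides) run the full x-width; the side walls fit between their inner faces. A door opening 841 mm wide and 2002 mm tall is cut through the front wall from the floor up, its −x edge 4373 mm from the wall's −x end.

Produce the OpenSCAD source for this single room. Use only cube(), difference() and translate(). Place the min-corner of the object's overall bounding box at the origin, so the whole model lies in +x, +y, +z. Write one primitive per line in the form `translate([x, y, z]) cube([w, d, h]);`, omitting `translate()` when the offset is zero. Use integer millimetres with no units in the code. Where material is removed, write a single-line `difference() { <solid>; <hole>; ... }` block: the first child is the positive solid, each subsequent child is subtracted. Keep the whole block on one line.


difference() { cube([5670, 148, 2320]); translate([4373, 0, 0]) cube([841, 148, 2002]); }
translate([0, 5672, 0]) cube([5670, 148, 2320]);
translate([0, 148, 0]) cube([148, 5524, 2320]);
translate([5522, 148, 0]) cube([148, 5524, 2320]);


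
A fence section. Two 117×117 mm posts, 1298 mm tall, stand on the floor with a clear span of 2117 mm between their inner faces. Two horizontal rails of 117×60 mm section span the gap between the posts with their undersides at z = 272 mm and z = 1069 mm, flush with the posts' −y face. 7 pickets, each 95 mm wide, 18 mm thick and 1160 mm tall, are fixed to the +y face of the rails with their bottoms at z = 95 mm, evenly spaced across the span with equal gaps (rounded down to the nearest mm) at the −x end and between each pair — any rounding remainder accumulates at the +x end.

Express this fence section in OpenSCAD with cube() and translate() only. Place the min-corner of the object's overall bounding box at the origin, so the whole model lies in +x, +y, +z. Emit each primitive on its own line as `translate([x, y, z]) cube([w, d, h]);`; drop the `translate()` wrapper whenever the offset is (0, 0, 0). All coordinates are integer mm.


cube([117, 117, 1298]);
translate([2234, 0, 0]) cube([117, 117, 1298]);
translate([117, 0, 272]) cube([2117, 117, 60]);
translate([117, 0, 1069]) cube([2117, 117, 60]);
translate([298, 117, 95]) cube([95, 18, 1160]);
translate([574, 117, 95]) cube([95, 18, 1160]);
translate([850, 117, 95]) cube([95, 18, 1160]);
translate([1126, 117, 95]) cube([95, 18, 1160]);
translate([1402, 117, 95]) cube([95, 18, 1160]);
translate([1678, 117, 95]) cube([95, 18, 1160]);
translate([1954, 117, 95]) cube([95, 18, 1160]);


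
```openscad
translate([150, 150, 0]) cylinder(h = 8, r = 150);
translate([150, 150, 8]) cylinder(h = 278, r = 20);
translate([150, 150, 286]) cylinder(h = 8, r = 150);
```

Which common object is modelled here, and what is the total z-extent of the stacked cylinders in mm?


A spool. The overall height is 294 mm.

Three coaxial cylinders, large–small–large — a spool. Two 8 mm flanges and a 278 mm core give 8 + 278 + 8 = 294 mm.


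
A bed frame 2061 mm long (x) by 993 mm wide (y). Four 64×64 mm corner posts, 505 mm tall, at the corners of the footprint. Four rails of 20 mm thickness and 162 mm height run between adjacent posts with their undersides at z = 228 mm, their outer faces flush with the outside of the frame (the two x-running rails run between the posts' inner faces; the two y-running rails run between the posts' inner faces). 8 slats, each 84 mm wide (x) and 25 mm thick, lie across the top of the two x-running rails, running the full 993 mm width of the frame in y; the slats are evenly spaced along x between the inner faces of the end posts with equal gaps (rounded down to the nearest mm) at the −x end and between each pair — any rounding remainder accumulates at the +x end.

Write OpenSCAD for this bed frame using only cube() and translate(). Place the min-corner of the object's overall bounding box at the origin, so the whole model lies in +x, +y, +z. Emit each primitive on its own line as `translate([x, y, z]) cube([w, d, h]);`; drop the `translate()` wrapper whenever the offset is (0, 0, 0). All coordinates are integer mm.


cube([64, 64, 505]);
translate([0, 929, 0]) cube([64, 64, 505]);
translate([1997, 0, 0]) cube([64, 64, 505]);
translate([1997, 929, 0]) cube([64, 64, 505]);
translate([64, 0, 228]) cube([1933, 20, 162]);
translate([64, 973, 228]) cube([1933, 20, 162]);
translate([0, 64, 228]) cube([20, 865, 162]);
translate([2041, 64, 228]) cube([20, 865, 162]);
translate([204, 0, 390]) cube([84, 993, 25]);
translate([428, 0, 390]) cube([84, 993, 25]);
translate([652, 0, 390]) cube([84, 993, 25]);
translate([876, 0, 390]) cube([84, 993, 25]);
translate([1100, 0, 390]) cube([84, 993, 25]);
translate([1324, 0, 390]) cube([84, 993, 25]);
translate([1548, 0, 390]) cube([84, 993, 25]);
translate([1772, 0, 390]) cube([84, 993, 25]);


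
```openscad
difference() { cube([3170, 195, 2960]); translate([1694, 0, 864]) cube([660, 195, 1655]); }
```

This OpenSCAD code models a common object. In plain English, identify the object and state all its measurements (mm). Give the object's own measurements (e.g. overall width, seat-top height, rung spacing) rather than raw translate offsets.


A wall 3170 mm long (x), 195 mm thick (y), 2960 mm tall, with a rectangular window opening cut through it. The opening is 660 mm wide and 1655 mm tall; its sill is at z = 864 mm and its near (−x) edge is 1694 mm from the wall's −x end. The opening passes through the full wall thickness.


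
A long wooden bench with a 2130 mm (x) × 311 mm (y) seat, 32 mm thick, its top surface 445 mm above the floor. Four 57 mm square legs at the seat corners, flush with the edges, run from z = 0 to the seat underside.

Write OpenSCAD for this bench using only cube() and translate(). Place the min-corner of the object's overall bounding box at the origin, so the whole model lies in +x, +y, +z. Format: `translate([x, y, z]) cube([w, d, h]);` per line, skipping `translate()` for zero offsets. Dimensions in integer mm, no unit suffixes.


translate([0, 0, 413]) cube([2130, 311, 32]);
cube([57, 57, 413]);
translate([0, 254, 0]) cube([57, 57, 413]);
translate([2073, 0, 0]) cube([57, 57, 413]);
translate([2073, 254, 0]) cube([57, 57, 413]);


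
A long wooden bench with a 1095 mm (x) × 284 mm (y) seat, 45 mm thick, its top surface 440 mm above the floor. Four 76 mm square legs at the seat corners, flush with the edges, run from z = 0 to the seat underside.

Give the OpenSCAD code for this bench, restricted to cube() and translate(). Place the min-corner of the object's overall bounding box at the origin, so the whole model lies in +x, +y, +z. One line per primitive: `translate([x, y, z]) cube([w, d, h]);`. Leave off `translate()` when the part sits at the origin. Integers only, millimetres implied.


translate([0, 0, 395]) cube([1095, 284, 45]);
cube([76, 76, 395]);
translate([0, 208, 0]) cube([76, 76, 395]);
translate([1019, 0, 0]) cube([76, 76, 395]);
translate([1019, 208, 0]) cube([76, 76, 395]);


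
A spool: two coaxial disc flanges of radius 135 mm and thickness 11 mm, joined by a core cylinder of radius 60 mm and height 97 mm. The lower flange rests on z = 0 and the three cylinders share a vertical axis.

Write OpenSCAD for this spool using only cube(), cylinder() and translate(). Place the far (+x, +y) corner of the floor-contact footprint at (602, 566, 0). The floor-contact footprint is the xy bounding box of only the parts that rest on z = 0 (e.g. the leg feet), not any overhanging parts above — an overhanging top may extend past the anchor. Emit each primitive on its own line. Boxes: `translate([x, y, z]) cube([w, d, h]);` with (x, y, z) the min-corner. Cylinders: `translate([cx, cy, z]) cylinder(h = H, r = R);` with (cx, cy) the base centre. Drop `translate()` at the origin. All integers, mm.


translate([467, 431, 0]) cylinder(h = 11, r = 135);
translate([467, 431, 11]) cylinder(h = 97, r = 60);
translate([467, 431, 108]) cylinder(h = 11, r = 135);


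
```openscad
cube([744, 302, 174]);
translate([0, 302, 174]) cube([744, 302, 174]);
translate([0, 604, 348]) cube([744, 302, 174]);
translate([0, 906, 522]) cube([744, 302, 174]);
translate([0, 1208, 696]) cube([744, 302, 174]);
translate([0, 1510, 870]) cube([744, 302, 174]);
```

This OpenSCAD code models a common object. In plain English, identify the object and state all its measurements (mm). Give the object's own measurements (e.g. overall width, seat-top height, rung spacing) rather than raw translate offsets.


A straight staircase of 6 solid steps. Each step is 744 mm wide (x), 302 mm deep (y, the going) and 174 mm tall (the rise). The first step rests on the floor; each subsequent step sits one going further in +y and one rise higher in +z, directly behind and above the previous step with no overlap.


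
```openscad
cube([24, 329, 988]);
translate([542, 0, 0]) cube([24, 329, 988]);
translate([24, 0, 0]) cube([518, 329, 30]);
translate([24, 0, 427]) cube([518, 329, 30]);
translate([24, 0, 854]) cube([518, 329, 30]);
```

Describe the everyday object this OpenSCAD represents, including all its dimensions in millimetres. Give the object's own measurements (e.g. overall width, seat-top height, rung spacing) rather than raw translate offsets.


An open bookshelf. Two side panels, each 24 mm thick, 329 mm deep and 988 mm tall, stand 566 mm apart (outside-to-outside). Between them sit 3 shelves, each 30 mm thick and 329 mm deep, spanning the full gap between the sides. The bottom shelf rests on the floor (its underside at z = 0) and the clear gap between one shelf's top and the next shelf's underside is 397 mm.


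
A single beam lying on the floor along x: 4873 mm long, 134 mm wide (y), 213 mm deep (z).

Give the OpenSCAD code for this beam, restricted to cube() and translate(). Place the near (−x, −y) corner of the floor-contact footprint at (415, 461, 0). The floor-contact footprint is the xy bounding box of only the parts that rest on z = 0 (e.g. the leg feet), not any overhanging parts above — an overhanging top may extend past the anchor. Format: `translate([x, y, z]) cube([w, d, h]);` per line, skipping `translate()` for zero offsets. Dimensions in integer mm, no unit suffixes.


translate([415, 461, 0]) cube([4873, 134, 213]);


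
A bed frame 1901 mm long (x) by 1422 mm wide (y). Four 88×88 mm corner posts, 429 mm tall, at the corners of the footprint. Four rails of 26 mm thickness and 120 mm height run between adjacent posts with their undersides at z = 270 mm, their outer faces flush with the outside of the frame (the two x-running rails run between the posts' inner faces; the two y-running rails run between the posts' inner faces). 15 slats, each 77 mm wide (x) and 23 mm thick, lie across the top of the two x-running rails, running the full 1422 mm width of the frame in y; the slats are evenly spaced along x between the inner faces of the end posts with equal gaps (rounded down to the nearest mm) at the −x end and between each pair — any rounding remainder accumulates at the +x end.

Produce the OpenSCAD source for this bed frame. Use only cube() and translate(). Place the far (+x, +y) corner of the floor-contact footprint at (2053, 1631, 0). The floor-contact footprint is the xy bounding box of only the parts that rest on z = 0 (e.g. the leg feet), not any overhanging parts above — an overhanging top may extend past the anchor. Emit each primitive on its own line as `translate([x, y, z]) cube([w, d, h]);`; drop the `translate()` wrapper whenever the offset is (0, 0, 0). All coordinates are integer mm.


translate([152, 209, 0]) cube([88, 88, 429]);
translate([152, 1543, 0]) cube([88, 88, 429]);
translate([1965, 209, 0]) cube([88, 88, 429]);
translate([1965, 1543, 0]) cube([88, 88, 429]);
translate([240, 209, 270]) cube([1725, 26, 120]);
translate([240, 1605, 270]) cube([1725, 26, 120]);
translate([152, 297, 270]) cube([26, 1246, 120]);
translate([2027, 297, 270]) cube([26, 1246, 120]);
translate([275, 209, 390]) cube([77, 1422, 23]);
translate([387, 209, 390]) cube([77, 1422, 23]);
translate([499, 209, 390]) cube([77, 1422, 23]);
translate([611, 209, 390]) cube([77, 1422, 23]);
translate([723, 209, 390]) cube([77, 1422, 23]);
translate([835, 209, 390]) cube([77, 1422, 23]);
translate([947, 209, 390]) cube([77, 1422, 23]);
translate([1059, 209, 390]) cube([77, 1422, 23]);
translate([1171, 209, 390]) cube([77, 1422, 23]);
translate([1283, 209, 390]) cube([77, 1422, 23]);
translate([1395, 209, 390]) cube([77, 1422, 23]);
translate([1507, 209, 390]) cube([77, 1422, 23]);
translate([1619, 209, 390]) cube([77, 1422, 23]);
translate([1731, 209, 390]) cube([77, 1422, 23]);
translate([1843, 209, 390]) cube([77, 1422, 23]);


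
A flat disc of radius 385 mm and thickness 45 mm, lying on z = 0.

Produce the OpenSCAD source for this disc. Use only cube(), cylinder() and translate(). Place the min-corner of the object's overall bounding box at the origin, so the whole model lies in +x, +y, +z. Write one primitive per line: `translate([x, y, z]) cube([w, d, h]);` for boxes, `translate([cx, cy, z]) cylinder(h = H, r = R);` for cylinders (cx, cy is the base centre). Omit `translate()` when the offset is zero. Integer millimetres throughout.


translate([385, 385, 0]) cylinder(h = 45, r = 385);


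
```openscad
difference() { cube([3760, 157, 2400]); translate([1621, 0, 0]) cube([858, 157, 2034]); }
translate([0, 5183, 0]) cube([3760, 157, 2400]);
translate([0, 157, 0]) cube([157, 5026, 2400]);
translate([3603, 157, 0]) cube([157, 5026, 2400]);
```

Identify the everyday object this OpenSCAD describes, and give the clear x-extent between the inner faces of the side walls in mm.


A single room. The interior width is 3446 mm.

Four walls enclosing a rectangle with a door in the front wall — a room. Outside width 3760 minus two 157 mm walls gives 3446 mm.


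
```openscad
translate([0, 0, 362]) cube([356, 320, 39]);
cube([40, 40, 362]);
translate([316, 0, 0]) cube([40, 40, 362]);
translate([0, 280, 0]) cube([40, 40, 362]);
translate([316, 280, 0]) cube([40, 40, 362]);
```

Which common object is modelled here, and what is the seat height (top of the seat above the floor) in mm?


A stool. The seat height is 401 mm.

A 356×320×39 slab at z = 362 on four corner posts — a stool. The seat top is 362 + 39 = 401 mm.


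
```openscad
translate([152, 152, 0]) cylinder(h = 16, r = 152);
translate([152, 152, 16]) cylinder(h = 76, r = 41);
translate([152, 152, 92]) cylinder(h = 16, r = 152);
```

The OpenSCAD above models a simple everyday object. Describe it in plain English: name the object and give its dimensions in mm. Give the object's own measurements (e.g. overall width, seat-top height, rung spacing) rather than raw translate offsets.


A spool: two coaxial disc flanges of radius 152 mm and thickness 16 mm, joined by a core cylinder of radius 41 mm and height 76 mm. The lower flange rests on z = 0 and the three cylinders share a vertical axis.


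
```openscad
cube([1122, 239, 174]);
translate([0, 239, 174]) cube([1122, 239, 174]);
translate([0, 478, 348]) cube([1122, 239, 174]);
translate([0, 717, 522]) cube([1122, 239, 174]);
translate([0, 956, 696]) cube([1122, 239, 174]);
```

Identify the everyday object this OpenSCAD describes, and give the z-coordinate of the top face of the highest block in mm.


A staircase. The total rise is 870 mm.

5 identical blocks, each offset up and back from the previous — a staircase. Each step is 174 mm tall and there are 5 of them, so the total rise is 5 × 174 = 870 mm.


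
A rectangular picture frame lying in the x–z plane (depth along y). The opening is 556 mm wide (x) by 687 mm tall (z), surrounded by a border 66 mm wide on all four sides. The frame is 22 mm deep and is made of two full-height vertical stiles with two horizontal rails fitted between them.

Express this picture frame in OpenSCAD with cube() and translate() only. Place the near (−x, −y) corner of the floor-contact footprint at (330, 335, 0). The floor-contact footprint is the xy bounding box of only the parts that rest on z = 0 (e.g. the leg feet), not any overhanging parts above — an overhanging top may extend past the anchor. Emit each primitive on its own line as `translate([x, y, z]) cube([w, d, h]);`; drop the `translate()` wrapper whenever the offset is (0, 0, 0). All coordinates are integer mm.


translate([330, 335, 0]) cube([66, 22, 819]);
translate([952, 335, 0]) cube([66, 22, 819]);
translate([396, 335, 0]) cube([556, 22, 66]);
translate([396, 335, 753]) cube([556, 22, 66]);


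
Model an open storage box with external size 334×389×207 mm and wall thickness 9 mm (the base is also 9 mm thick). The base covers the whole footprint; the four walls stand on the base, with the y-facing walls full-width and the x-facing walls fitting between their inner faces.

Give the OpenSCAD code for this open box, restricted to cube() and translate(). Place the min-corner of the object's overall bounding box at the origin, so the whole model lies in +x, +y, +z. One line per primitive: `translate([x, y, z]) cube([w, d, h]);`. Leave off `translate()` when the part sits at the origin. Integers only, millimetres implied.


cube([334, 389, 9]);
translate([0, 0, 9]) cube([334, 9, 198]);
translate([0, 380, 9]) cube([334, 9, 198]);
translate([0, 9, 9]) cube([9, 371, 198]);
translate([325, 9, 9]) cube([9, 371, 198]);


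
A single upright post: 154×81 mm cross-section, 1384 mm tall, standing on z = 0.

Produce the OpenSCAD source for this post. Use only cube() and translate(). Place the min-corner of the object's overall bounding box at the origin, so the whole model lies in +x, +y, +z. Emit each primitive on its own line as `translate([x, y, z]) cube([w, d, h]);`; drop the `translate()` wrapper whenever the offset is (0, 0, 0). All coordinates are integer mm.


cube([154, 81, 1384]);


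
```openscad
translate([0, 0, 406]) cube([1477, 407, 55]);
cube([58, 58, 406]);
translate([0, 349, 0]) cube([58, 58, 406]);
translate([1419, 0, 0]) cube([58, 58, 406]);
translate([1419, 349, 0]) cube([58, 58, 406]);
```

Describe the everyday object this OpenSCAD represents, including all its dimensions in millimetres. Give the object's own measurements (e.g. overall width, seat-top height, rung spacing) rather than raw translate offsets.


A long wooden bench with a 1477 mm (x) × 407 mm (y) seat, 55 mm thick, its top surface 461 mm above the floor. Four 58 mm square legs at the seat corners, flush with the edges, run from z = 0 to the seat underside.


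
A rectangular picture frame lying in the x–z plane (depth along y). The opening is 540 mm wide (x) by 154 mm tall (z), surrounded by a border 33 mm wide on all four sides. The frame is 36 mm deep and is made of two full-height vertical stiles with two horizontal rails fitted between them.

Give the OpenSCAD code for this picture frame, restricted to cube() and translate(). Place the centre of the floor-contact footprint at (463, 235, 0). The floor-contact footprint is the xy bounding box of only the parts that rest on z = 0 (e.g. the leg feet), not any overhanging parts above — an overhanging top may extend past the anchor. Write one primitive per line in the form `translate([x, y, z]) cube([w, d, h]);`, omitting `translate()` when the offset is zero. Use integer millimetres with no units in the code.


translate([160, 217, 0]) cube([33, 36, 220]);
translate([733, 217, 0]) cube([33, 36, 220]);
translate([193, 217, 0]) cube([540, 36, 33]);
translate([193, 217, 187]) cube([540, 36, 33]);
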